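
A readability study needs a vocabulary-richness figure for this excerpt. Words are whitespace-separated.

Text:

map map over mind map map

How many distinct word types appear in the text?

3

Distinct types: {map, mind, over}
V = 3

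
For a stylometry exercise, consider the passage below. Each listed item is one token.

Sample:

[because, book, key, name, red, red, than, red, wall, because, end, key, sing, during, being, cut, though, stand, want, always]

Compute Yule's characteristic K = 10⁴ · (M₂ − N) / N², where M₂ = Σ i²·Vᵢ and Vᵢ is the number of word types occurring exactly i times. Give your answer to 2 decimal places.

250.00

Frequencies: red:3, because:2, key:2, book:1, name:1, than:1, wall:1, end:1, sing:1, during:1, being:1, cut:1, though:1, stand:1, want:1, always:1
N = 20. Frequency spectrum: V_1=13, V_2=2, V_3=1
M₂ = 1²·13 + 2²·2 + 3²·1 = 30
K = 10000 × (30 − 20) / 20² = 250.00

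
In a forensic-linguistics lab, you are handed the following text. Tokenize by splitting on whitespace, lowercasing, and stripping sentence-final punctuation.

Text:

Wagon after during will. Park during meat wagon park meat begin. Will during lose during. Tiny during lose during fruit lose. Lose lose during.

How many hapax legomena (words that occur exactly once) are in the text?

Frequencies: during:7, lose:5, wagon:2, will:2, park:2, meat:2, after:1, begin:1, tiny:1, fruit:1
Hapax (freq=1): after, begin, fruit, tiny

4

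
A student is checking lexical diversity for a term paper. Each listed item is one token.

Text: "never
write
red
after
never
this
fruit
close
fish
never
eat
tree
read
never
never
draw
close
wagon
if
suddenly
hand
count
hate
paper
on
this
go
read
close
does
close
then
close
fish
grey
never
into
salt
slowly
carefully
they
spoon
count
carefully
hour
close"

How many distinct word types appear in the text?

31

Distinct types: {after, carefully, close, count, does, draw, eat, fish, fruit, go, grey, hand, hate, hour, if, into, never, on, paper, read, red, salt, slowly, spoon, suddenly, then, they, this, tree, wagon, write}
V = 31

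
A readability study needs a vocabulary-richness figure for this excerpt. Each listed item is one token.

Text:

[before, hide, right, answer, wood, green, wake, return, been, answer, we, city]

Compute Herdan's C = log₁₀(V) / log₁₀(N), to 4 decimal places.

0.9650

N = 12, V = 11.
log₁₀(V) = 1.041393, log₁₀(N) = 1.079181
C = 1.041393 / 1.079181 = 0.9650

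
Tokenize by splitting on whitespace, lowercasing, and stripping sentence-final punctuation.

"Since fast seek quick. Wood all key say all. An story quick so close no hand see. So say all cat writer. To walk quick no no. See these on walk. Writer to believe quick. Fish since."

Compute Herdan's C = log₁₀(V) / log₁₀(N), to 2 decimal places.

N = 37, V = 23.
log₁₀(V) = 1.361728, log₁₀(N) = 1.568202
C = 1.361728 / 1.568202 = 0.87

0.87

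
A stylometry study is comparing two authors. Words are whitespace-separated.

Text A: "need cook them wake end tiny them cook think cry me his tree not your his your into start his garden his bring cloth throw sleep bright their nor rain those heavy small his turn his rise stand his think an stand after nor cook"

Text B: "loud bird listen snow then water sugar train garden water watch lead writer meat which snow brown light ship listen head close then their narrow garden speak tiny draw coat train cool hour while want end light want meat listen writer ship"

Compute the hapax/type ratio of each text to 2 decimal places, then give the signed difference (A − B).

0.15

A: hapax=25, V=32, ratio=0.78
B: hapax=19, V=30, ratio=0.63
Difference = 0.78 − 0.63 = 0.15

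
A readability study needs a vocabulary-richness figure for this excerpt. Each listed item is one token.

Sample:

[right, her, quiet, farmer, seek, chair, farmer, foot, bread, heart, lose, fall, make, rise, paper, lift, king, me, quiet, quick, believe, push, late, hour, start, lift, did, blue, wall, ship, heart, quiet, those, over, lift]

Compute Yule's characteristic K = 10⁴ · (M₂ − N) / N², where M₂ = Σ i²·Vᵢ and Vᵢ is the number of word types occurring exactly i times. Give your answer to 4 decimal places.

Frequencies: quiet:3, lift:3, farmer:2, heart:2, right:1, her:1, seek:1, chair:1, foot:1, bread:1, lose:1, fall:1, make:1, rise:1, paper:1, king:1, me:1, quick:1, believe:1, push:1, … (9 more, each freq 1)
N = 35. Frequency spectrum: V_1=25, V_2=2, V_3=2
M₂ = 1²·25 + 2²·2 + 3²·2 = 51
K = 10000 × (51 − 35) / 35² = 130.6122

130.6122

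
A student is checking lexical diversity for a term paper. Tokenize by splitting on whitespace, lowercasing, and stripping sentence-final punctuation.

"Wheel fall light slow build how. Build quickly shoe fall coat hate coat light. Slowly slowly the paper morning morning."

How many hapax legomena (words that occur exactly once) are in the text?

8

Frequencies: fall:2, light:2, build:2, coat:2, slowly:2, morning:2, wheel:1, slow:1, how:1, quickly:1, shoe:1, hate:1, the:1, paper:1
Hapax (freq=1): hate, how, paper, quickly, shoe, slow, the, wheel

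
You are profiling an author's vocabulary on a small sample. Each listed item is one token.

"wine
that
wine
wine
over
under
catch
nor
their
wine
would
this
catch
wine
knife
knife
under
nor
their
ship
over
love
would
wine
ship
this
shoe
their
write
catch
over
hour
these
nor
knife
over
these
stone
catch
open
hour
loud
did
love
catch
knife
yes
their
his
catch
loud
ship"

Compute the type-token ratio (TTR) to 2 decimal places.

0.42

N = 52 tokens, V = 22 types.
TTR = V / N = 22 / 52 = 0.42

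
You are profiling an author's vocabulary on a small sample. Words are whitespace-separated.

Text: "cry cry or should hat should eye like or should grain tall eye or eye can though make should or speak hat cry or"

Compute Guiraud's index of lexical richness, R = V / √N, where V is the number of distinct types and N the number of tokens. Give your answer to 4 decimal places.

N = 24, V = 12.
√N = 4.898979
R = 12 / 4.898979 = 2.4495

2.4495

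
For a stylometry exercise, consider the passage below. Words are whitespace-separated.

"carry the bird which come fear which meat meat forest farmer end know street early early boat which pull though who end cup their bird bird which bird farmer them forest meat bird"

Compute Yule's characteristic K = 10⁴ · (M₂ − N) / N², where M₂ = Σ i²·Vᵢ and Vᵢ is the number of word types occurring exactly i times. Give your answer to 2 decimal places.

Frequencies: bird:5, which:4, meat:3, forest:2, farmer:2, end:2, early:2, carry:1, the:1, come:1, fear:1, know:1, street:1, boat:1, pull:1, though:1, who:1, cup:1, their:1, them:1
N = 33. Frequency spectrum: V_1=13, V_2=4, V_3=1, V_4=1, V_5=1
M₂ = 1²·13 + 2²·4 + 3²·1 + 4²·1 + 5²·1 = 79
K = 10000 × (79 − 33) / 33² = 422.41

422.41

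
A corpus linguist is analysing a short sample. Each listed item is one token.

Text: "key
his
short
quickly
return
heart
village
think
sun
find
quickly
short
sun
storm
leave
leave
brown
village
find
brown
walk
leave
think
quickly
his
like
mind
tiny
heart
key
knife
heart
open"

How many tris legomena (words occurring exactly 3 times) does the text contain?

Frequencies: quickly:3, heart:3, leave:3, key:2, his:2, short:2, village:2, think:2, sun:2, find:2, brown:2, return:1, storm:1, walk:1, like:1, mind:1, tiny:1, knife:1, open:1
Words with frequency 3: heart, leave, quickly

3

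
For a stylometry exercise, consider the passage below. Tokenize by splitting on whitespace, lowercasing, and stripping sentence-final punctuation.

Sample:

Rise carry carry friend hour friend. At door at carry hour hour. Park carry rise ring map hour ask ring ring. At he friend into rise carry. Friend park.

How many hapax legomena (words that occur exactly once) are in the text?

5

Frequencies: carry:5, friend:4, hour:4, rise:3, at:3, ring:3, park:2, door:1, map:1, ask:1, he:1, into:1
Hapax (freq=1): ask, door, he, into, map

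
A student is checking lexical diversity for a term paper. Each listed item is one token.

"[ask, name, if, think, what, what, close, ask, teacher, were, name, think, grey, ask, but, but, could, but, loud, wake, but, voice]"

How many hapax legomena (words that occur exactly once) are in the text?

Frequencies: but:4, ask:3, name:2, think:2, what:2, if:1, close:1, teacher:1, were:1, grey:1, could:1, loud:1, wake:1, voice:1
Hapax (freq=1): close, could, grey, if, loud, teacher, voice, wake, were

9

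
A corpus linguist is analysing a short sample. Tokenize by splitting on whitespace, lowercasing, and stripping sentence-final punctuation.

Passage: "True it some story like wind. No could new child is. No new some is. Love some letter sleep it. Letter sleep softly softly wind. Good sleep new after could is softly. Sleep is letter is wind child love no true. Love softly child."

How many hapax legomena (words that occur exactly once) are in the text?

4

Frequencies: is:5, sleep:4, softly:4, some:3, wind:3, no:3, new:3, child:3, love:3, letter:3, true:2, it:2, could:2, story:1, like:1, good:1, after:1
Hapax (freq=1): after, good, like, story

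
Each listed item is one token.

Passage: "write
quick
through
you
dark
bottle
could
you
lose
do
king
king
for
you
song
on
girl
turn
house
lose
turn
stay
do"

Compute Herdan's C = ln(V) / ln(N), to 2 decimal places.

N = 23, V = 17.
ln(V) = 2.833213, ln(N) = 3.135494
C = 2.833213 / 3.135494 = 0.90

0.90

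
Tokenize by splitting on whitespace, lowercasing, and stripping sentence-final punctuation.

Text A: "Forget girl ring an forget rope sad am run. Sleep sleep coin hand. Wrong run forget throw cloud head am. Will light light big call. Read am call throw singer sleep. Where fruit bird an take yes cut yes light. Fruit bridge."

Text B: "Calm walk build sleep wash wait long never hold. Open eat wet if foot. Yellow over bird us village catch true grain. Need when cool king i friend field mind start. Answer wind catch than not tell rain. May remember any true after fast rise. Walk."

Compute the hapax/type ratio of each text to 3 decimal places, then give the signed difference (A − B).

A: hapax=18, V=28, ratio=0.643
B: hapax=40, V=43, ratio=0.930
Difference = 0.643 − 0.930 = -0.287

-0.287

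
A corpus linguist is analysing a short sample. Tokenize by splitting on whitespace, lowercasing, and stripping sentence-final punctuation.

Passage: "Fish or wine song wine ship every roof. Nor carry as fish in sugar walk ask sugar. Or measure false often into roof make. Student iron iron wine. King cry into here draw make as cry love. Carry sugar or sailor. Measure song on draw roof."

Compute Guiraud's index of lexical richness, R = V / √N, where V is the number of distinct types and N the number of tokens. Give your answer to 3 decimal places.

N = 46, V = 28.
√N = 6.782330
R = 28 / 6.782330 = 4.128

4.128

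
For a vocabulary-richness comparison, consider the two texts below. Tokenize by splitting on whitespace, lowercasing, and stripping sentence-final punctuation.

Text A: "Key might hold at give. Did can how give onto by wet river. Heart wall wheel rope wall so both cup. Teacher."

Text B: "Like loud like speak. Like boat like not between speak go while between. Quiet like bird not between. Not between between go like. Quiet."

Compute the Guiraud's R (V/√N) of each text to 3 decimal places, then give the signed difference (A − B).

2.223

A: V=20, N=22, R=4.264
B: V=10, N=24, R=2.041
Difference = 4.264 − 2.041 = 2.223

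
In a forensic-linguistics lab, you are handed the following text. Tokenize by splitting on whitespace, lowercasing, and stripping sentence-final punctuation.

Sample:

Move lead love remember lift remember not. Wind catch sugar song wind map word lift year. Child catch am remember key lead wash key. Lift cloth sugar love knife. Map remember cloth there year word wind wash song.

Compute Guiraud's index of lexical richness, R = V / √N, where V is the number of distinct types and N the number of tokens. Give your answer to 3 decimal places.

N = 38, V = 20.
√N = 6.164414
R = 20 / 6.164414 = 3.244

3.244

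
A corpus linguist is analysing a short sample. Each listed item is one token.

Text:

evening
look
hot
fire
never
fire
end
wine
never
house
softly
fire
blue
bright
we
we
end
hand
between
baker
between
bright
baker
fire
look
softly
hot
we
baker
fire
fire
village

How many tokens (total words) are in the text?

Tokens: evening, look, hot, fire, never, fire, end, wine, never, house, softly, fire, blue, bright, we, we, end, hand, between, baker, between, bright, baker, fire, look, softly, hot, we, baker, fire, fire, village
N = 32

32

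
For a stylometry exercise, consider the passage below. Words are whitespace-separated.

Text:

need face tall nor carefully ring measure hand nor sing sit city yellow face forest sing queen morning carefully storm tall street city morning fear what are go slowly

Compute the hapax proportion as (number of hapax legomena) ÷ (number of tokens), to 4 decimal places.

Frequencies: face:2, tall:2, nor:2, carefully:2, sing:2, city:2, morning:2, need:1, ring:1, measure:1, hand:1, sit:1, yellow:1, forest:1, queen:1, storm:1, street:1, fear:1, what:1, are:1, … (2 more, each freq 1)
Hapax count = 15; token count = 29.
Ratio = 15 / 29 = 0.5172

0.5172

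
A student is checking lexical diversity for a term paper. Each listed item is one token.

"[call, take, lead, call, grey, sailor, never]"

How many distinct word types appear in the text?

Distinct types: {call, grey, lead, never, sailor, take}
V = 6

6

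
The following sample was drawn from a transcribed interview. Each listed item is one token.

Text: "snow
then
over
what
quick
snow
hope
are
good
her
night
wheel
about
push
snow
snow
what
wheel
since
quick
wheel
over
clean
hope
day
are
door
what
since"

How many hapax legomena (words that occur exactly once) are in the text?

9

Frequencies: snow:4, what:3, wheel:3, over:2, quick:2, hope:2, are:2, since:2, then:1, good:1, her:1, night:1, about:1, push:1, clean:1, day:1, door:1
Hapax (freq=1): about, clean, day, door, good, her, night, push, then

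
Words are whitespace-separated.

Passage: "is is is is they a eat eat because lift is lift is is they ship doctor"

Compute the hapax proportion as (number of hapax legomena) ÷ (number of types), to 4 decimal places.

0.5000

Frequencies: is:7, they:2, eat:2, lift:2, a:1, because:1, ship:1, doctor:1
Hapax count = 4; type count = 8.
Ratio = 4 / 8 = 0.5000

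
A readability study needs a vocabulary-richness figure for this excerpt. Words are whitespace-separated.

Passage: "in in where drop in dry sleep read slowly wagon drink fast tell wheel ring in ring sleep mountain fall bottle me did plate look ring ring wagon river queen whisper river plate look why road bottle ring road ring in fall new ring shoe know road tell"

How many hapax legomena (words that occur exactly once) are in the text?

Frequencies: ring:7, in:5, road:3, sleep:2, wagon:2, tell:2, fall:2, bottle:2, plate:2, look:2, river:2, where:1, drop:1, dry:1, read:1, slowly:1, drink:1, fast:1, wheel:1, mountain:1, … (8 more, each freq 1)
Hapax (freq=1): did, drink, drop, dry, fast, know, me, mountain, new, queen, read, shoe, slowly, wheel, where, whisper, why

17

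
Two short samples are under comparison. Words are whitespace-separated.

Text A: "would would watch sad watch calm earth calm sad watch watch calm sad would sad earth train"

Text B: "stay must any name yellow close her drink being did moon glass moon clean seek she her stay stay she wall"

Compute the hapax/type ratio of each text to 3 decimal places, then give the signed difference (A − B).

A: hapax=1, V=6, ratio=0.167
B: hapax=12, V=16, ratio=0.750
Difference = 0.167 − 0.750 = -0.583

-0.583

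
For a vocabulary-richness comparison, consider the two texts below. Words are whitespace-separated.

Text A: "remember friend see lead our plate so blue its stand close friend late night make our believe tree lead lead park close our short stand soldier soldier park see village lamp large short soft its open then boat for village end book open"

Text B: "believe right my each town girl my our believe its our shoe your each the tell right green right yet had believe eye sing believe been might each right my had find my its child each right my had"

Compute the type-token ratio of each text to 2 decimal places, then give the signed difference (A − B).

TTR(A) = 29/43 = 0.67
TTR(B) = 21/39 = 0.54
Difference = 0.67 − 0.54 = 0.13

0.13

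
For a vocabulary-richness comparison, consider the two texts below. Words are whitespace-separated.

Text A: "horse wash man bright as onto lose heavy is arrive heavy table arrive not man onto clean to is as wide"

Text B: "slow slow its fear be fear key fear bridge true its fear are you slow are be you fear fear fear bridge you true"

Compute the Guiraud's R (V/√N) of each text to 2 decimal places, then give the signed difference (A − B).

1.43

A: V=15, N=21, R=3.27
B: V=9, N=24, R=1.84
Difference = 3.27 − 1.84 = 1.43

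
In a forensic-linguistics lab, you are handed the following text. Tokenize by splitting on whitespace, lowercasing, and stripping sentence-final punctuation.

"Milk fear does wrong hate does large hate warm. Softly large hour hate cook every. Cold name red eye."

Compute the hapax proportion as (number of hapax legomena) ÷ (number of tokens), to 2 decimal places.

0.63

Frequencies: hate:3, does:2, large:2, milk:1, fear:1, wrong:1, warm:1, softly:1, hour:1, cook:1, every:1, cold:1, name:1, red:1, eye:1
Hapax count = 12; token count = 19.
Ratio = 12 / 19 = 0.63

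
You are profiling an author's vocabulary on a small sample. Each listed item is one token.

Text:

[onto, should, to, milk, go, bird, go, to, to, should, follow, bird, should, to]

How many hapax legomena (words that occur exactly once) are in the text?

Frequencies: to:4, should:3, go:2, bird:2, onto:1, milk:1, follow:1
Hapax (freq=1): follow, milk, onto

3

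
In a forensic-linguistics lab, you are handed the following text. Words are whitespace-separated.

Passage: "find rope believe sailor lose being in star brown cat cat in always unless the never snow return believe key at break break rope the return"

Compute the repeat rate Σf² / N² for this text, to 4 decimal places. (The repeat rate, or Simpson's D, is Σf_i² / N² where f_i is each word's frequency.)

0.0592

Frequencies: rope:2, believe:2, in:2, cat:2, the:2, return:2, break:2, find:1, sailor:1, lose:1, being:1, star:1, brown:1, always:1, unless:1, never:1, snow:1, key:1, at:1
Σf² = 40; N² = 676
Repeat rate = 40 / 676 = 0.0592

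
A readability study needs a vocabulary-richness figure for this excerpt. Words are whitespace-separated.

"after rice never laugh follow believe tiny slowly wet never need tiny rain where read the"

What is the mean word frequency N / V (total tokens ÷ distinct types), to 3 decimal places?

N = 16 tokens, V = 14 types.
Mean frequency = N / V = 16 / 14 = 1.143

1.143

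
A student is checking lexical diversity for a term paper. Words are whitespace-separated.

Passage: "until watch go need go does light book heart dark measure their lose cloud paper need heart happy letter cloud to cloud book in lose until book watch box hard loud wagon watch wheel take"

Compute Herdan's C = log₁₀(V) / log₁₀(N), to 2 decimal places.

0.89

N = 35, V = 24.
log₁₀(V) = 1.380211, log₁₀(N) = 1.544068
C = 1.380211 / 1.544068 = 0.89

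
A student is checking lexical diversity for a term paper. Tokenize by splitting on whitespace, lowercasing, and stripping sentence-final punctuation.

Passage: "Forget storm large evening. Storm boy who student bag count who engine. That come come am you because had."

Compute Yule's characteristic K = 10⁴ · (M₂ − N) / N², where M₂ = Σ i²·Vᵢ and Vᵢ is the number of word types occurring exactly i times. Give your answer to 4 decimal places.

Frequencies: storm:2, who:2, come:2, forget:1, large:1, evening:1, boy:1, student:1, bag:1, count:1, engine:1, that:1, am:1, you:1, because:1, had:1
N = 19. Frequency spectrum: V_1=13, V_2=3
M₂ = 1²·13 + 2²·3 = 25
K = 10000 × (25 − 19) / 19² = 166.2050

166.2050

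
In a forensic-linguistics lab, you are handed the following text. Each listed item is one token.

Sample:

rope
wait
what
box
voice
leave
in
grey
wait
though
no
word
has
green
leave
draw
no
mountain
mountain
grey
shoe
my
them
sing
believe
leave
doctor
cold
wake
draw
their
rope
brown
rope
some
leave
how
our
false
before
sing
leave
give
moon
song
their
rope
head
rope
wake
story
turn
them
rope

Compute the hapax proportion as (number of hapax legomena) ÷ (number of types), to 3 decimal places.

0.694

Frequencies: rope:6, leave:5, wait:2, grey:2, no:2, draw:2, mountain:2, them:2, sing:2, wake:2, their:2, what:1, box:1, voice:1, in:1, though:1, word:1, has:1, green:1, shoe:1, … (16 more, each freq 1)
Hapax count = 25; type count = 36.
Ratio = 25 / 36 = 0.694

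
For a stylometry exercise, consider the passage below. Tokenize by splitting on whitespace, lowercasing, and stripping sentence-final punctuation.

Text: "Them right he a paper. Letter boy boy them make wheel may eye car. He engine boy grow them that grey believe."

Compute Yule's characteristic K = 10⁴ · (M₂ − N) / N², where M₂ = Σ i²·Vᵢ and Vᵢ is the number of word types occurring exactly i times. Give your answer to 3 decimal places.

Frequencies: them:3, boy:3, he:2, right:1, a:1, paper:1, letter:1, make:1, wheel:1, may:1, eye:1, car:1, engine:1, grow:1, that:1, grey:1, believe:1
N = 22. Frequency spectrum: V_1=14, V_2=1, V_3=2
M₂ = 1²·14 + 2²·1 + 3²·2 = 36
K = 10000 × (36 − 22) / 22² = 289.256

289.256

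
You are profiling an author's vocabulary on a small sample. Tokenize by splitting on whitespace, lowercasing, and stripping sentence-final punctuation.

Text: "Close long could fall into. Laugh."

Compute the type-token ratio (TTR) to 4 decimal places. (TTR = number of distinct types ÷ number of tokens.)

N = 6 tokens, V = 6 types.
TTR = V / N = 6 / 6 = 1.0000

1.0000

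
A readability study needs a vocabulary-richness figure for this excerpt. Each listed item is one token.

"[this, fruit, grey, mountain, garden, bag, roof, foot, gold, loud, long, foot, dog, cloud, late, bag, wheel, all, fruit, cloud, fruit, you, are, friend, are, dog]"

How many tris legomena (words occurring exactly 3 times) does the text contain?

1

Frequencies: fruit:3, bag:2, foot:2, dog:2, cloud:2, are:2, this:1, grey:1, mountain:1, garden:1, roof:1, gold:1, loud:1, long:1, late:1, wheel:1, all:1, you:1, friend:1
Words with frequency 3: fruit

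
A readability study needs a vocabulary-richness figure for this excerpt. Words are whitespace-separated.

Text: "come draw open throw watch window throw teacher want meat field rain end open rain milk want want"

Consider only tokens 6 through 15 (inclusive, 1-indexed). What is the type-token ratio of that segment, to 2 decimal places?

Segment tokens 6–15: window, throw, teacher, want, meat, field, rain, end, open, rain
Segment N = 10, segment V = 9.
TTR = 9 / 10 = 0.90

0.90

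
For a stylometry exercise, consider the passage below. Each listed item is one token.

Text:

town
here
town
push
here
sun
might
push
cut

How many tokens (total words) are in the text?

9

Tokens: town, here, town, push, here, sun, might, push, cut
N = 9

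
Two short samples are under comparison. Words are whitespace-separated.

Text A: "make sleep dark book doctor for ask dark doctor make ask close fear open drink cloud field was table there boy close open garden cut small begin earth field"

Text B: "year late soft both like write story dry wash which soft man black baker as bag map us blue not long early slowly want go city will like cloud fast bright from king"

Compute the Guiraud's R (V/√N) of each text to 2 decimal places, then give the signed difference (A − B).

A: V=22, N=29, R=4.09
B: V=31, N=33, R=5.40
Difference = 4.09 − 5.40 = -1.31

-1.31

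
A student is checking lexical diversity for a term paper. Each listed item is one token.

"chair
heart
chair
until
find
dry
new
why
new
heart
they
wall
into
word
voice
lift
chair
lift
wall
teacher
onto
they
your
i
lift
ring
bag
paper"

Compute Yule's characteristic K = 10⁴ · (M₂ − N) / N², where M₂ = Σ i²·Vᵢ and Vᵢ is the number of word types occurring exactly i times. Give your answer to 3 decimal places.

Frequencies: chair:3, lift:3, heart:2, new:2, they:2, wall:2, until:1, find:1, dry:1, why:1, into:1, word:1, voice:1, teacher:1, onto:1, your:1, i:1, ring:1, bag:1, paper:1
N = 28. Frequency spectrum: V_1=14, V_2=4, V_3=2
M₂ = 1²·14 + 2²·4 + 3²·2 = 48
K = 10000 × (48 − 28) / 28² = 255.102

255.102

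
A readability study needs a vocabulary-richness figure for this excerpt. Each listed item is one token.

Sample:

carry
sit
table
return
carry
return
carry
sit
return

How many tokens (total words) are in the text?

9

Tokens: carry, sit, table, return, carry, return, carry, sit, return
N = 9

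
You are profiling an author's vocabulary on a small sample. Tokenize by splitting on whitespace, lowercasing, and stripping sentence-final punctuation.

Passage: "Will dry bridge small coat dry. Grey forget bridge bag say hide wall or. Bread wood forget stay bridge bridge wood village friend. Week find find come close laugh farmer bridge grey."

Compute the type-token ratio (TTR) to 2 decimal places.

N = 32 tokens, V = 23 types.
TTR = V / N = 23 / 32 = 0.72

0.72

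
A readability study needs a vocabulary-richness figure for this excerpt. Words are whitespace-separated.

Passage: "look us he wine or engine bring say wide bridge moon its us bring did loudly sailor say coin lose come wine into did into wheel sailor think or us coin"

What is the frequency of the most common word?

Frequencies: us:3, wine:2, or:2, bring:2, say:2, did:2, sailor:2, coin:2, into:2, look:1, he:1, engine:1, wide:1, bridge:1, moon:1, its:1, loudly:1, lose:1, come:1, wheel:1, … (1 more, each freq 1)
Most common: 'us' with frequency 3.

3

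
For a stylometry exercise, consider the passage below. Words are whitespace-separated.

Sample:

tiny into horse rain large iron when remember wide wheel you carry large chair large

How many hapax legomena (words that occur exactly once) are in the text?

Frequencies: large:3, tiny:1, into:1, horse:1, rain:1, iron:1, when:1, remember:1, wide:1, wheel:1, you:1, carry:1, chair:1
Hapax (freq=1): carry, chair, horse, into, iron, rain, remember, tiny, wheel, when, wide, you

12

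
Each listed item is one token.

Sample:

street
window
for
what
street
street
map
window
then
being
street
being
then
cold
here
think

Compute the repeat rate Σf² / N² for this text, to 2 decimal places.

Frequencies: street:4, window:2, then:2, being:2, for:1, what:1, map:1, cold:1, here:1, think:1
Σf² = 34; N² = 256
Repeat rate = 34 / 256 = 0.13

0.13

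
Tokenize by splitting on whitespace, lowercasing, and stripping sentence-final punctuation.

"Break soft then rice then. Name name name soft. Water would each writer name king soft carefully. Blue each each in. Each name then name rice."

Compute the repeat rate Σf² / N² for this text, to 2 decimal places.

0.12

Frequencies: name:6, each:4, soft:3, then:3, rice:2, break:1, water:1, would:1, writer:1, king:1, carefully:1, blue:1, in:1
Σf² = 82; N² = 676
Repeat rate = 82 / 676 = 0.12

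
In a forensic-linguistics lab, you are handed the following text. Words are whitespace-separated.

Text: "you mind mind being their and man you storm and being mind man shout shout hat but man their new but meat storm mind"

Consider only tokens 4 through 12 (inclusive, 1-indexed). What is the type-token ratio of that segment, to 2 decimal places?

Segment tokens 4–12: being, their, and, man, you, storm, and, being, mind
Segment N = 9, segment V = 7.
TTR = 7 / 9 = 0.78

0.78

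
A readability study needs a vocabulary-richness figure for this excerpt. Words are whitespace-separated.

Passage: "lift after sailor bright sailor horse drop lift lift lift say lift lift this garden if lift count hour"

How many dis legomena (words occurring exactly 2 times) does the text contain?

1

Frequencies: lift:7, sailor:2, after:1, bright:1, horse:1, drop:1, say:1, this:1, garden:1, if:1, count:1, hour:1
Words with frequency 2: sailor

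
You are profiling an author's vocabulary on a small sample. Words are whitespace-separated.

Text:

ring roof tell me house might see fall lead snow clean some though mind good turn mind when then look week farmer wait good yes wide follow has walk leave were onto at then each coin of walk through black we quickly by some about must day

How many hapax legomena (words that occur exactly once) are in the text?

37

Frequencies: some:2, mind:2, good:2, then:2, walk:2, ring:1, roof:1, tell:1, me:1, house:1, might:1, see:1, fall:1, lead:1, snow:1, clean:1, though:1, turn:1, when:1, look:1, … (22 more, each freq 1)
Hapax (freq=1): about, at, black, by, clean, coin, day, each, fall, farmer, follow, has, house, lead, leave, look, me, might, must, of, onto, quickly, ring, roof, see, snow, tell, though, through, turn, wait, we, week, were, when, wide, yes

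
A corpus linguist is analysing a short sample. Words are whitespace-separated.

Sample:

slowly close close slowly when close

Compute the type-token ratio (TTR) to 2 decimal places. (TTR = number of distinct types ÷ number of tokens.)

0.50

N = 6 tokens, V = 3 types.
TTR = V / N = 3 / 6 = 0.50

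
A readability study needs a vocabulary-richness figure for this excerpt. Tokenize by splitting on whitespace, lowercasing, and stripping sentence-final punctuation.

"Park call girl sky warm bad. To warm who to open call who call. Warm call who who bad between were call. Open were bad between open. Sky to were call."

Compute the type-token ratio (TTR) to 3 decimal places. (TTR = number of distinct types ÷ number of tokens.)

0.355

N = 31 tokens, V = 11 types.
TTR = V / N = 11 / 31 = 0.355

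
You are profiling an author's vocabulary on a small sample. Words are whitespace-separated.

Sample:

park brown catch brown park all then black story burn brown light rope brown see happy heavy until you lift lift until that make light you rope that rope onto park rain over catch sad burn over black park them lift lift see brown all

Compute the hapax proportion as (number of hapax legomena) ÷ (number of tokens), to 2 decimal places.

Frequencies: brown:5, park:4, lift:4, rope:3, catch:2, all:2, black:2, burn:2, light:2, see:2, until:2, you:2, that:2, over:2, then:1, story:1, happy:1, heavy:1, make:1, onto:1, … (3 more, each freq 1)
Hapax count = 9; token count = 45.
Ratio = 9 / 45 = 0.20

0.20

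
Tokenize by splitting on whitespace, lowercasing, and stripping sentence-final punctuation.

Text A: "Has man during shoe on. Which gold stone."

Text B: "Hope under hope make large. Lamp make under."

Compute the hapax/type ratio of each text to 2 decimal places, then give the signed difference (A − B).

0.60

A: hapax=8, V=8, ratio=1.00
B: hapax=2, V=5, ratio=0.40
Difference = 1.00 − 0.40 = 0.60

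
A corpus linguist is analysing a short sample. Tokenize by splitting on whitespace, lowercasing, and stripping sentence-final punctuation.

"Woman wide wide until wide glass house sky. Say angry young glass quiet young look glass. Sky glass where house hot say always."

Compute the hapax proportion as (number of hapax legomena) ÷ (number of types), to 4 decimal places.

Frequencies: glass:4, wide:3, house:2, sky:2, say:2, young:2, woman:1, until:1, angry:1, quiet:1, look:1, where:1, hot:1, always:1
Hapax count = 8; type count = 14.
Ratio = 8 / 14 = 0.5714

0.5714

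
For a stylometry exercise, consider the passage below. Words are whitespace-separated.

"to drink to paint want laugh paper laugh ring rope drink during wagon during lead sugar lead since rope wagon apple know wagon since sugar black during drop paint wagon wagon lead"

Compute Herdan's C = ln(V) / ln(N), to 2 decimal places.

0.82

N = 32, V = 17.
ln(V) = 2.833213, ln(N) = 3.465736
C = 2.833213 / 3.465736 = 0.82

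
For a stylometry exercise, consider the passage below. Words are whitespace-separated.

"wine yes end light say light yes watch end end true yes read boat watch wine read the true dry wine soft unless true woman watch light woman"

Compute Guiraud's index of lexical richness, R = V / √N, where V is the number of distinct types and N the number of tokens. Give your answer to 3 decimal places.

2.646

N = 28, V = 14.
√N = 5.291503
R = 14 / 5.291503 = 2.646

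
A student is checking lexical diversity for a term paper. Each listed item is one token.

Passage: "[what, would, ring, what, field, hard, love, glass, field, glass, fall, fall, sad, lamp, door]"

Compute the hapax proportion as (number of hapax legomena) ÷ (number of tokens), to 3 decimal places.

0.467

Frequencies: what:2, field:2, glass:2, fall:2, would:1, ring:1, hard:1, love:1, sad:1, lamp:1, door:1
Hapax count = 7; token count = 15.
Ratio = 7 / 15 = 0.467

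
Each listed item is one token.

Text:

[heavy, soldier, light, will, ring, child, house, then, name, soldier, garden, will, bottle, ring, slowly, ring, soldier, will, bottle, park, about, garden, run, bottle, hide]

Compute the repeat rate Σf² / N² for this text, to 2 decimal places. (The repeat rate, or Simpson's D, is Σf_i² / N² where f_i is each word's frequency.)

0.08

Frequencies: soldier:3, will:3, ring:3, bottle:3, garden:2, heavy:1, light:1, child:1, house:1, then:1, name:1, slowly:1, park:1, about:1, run:1, hide:1
Σf² = 51; N² = 625
Repeat rate = 51 / 625 = 0.08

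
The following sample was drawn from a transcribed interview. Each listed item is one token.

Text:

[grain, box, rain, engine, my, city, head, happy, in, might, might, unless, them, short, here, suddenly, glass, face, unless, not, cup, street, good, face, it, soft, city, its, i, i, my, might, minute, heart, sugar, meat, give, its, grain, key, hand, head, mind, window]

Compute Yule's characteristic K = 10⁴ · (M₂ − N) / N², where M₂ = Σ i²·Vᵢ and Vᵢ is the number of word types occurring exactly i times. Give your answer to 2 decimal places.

Frequencies: might:3, grain:2, my:2, city:2, head:2, unless:2, face:2, its:2, i:2, box:1, rain:1, engine:1, happy:1, in:1, them:1, short:1, here:1, suddenly:1, glass:1, not:1, … (14 more, each freq 1)
N = 44. Frequency spectrum: V_1=25, V_2=8, V_3=1
M₂ = 1²·25 + 2²·8 + 3²·1 = 66
K = 10000 × (66 − 44) / 44² = 113.64

113.64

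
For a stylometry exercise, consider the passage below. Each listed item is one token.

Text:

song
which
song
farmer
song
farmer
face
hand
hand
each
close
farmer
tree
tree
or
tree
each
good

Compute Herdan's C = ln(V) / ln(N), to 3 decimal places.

N = 18, V = 10.
ln(V) = 2.302585, ln(N) = 2.890372
C = 2.302585 / 2.890372 = 0.797

0.797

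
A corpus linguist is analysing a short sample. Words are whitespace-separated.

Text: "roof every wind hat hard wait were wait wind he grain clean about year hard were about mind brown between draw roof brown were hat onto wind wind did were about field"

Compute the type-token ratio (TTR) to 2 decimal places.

0.59

N = 32 tokens, V = 19 types.
TTR = V / N = 19 / 32 = 0.59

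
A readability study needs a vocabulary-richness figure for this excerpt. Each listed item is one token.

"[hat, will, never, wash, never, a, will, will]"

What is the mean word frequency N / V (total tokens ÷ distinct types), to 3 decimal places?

N = 8 tokens, V = 5 types.
Mean frequency = N / V = 8 / 5 = 1.600

1.600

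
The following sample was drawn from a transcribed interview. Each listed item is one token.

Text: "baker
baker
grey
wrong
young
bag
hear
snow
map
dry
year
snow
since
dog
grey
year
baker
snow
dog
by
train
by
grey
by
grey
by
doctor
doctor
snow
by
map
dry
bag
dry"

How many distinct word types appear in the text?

15

Distinct types: {bag, baker, by, doctor, dog, dry, grey, hear, map, since, snow, train, wrong, year, young}
V = 15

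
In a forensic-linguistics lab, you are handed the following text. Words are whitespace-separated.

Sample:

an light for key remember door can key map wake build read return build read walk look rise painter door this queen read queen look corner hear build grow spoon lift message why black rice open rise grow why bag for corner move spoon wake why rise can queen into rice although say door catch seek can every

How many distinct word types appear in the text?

Distinct types: {although, an, bag, black, build, can, catch, corner, door, every, for, grow, hear, into, key, lift, light, look, map, message, move, open, painter, queen, read, remember, return, rice, rise, say, seek, spoon, this, wake, walk, why}
V = 36

36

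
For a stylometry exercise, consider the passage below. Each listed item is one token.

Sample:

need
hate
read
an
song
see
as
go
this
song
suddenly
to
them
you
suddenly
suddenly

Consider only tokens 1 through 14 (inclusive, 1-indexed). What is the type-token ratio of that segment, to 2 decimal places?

0.93

Segment tokens 1–14: need, hate, read, an, song, see, as, go, this, song, suddenly, to, them, you
Segment N = 14, segment V = 13.
TTR = 13 / 14 = 0.93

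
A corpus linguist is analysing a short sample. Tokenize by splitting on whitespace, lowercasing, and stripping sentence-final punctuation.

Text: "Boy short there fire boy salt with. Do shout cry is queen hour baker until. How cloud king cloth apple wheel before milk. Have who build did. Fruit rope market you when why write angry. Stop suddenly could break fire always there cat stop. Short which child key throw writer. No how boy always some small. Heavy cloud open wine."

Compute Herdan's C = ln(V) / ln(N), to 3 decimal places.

0.960

N = 60, V = 51.
ln(V) = 3.931826, ln(N) = 4.094345
C = 3.931826 / 4.094345 = 0.960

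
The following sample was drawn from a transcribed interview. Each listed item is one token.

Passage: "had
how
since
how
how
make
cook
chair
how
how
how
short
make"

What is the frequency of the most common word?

Frequencies: how:6, make:2, had:1, since:1, cook:1, chair:1, short:1
Most common: 'how' with frequency 6.

6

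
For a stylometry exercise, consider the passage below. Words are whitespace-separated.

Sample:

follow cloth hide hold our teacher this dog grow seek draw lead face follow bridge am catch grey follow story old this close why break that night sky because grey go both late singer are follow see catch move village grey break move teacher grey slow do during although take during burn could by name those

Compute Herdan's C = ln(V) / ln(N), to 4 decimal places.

N = 56, V = 44.
ln(V) = 3.784190, ln(N) = 4.025352
C = 3.784190 / 4.025352 = 0.9401

0.9401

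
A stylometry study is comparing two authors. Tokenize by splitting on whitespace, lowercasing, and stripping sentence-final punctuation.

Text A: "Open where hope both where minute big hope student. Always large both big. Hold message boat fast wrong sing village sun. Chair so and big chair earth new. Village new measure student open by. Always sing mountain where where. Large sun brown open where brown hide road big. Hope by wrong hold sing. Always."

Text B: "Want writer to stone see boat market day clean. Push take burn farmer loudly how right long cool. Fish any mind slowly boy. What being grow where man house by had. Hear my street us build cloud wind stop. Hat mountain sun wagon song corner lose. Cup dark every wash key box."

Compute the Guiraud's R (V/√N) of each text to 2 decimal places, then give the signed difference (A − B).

A: V=28, N=54, R=3.81
B: V=52, N=52, R=7.21
Difference = 3.81 − 7.21 = -3.40

-3.40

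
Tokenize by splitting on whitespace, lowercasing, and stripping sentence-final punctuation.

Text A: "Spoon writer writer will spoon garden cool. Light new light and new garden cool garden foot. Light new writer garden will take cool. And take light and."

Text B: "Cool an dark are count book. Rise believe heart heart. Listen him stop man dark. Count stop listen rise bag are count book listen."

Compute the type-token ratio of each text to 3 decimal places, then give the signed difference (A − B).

TTR(A) = 10/27 = 0.370
TTR(B) = 14/24 = 0.583
Difference = 0.370 − 0.583 = -0.213

-0.213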